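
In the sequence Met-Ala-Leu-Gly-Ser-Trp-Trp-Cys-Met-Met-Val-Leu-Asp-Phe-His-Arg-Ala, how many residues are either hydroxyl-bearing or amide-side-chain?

1

Hydroxyl-bearing: S, T, Y. Amide-side-chain: N, Q.
Hydroxyl-bearing residues here: Ser5 (1).
Amide-side-chain residues here: none (0).
The two groups share no amino acid, so total = 1 + 0 = 1.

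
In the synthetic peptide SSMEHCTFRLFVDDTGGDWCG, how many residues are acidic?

4

Aspartate (D) and glutamate (E) have carboxylic-acid side chains and are the acidic amino acids.
Matching residues: E4, D13, D14, D18.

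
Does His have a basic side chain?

Lysine (K), arginine (R), and histidine (H) have basic, nitrogen-containing side chains.
Histidine is in this group.

Yes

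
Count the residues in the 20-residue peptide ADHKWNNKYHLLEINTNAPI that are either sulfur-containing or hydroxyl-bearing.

2

Sulfur-containing: C, M. Hydroxyl-bearing: S, T, Y.
Sulfur-containing residues here: none (0).
Hydroxyl-bearing residues here: Y9, T16 (2).
The two groups share no amino acid, so total = 0 + 2 = 2.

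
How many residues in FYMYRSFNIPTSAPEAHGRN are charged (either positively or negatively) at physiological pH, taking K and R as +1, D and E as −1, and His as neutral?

3

Charged side chains at pH ~7.4: K, R (positive); D, E (negative).
Matching residues: R5, E15, R19.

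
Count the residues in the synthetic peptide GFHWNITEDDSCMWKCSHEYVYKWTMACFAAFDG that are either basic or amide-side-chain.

Basic: H, K, R. Amide-side-chain: N, Q.
Basic residues here: H3, K15, H18, K23 (4).
Amide-side-chain residues here: N5 (1).
The two groups share no amino acid, so total = 4 + 1 = 5.

5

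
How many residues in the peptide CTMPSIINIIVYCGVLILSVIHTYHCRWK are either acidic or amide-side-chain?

1

Acidic: D, E. Amide-side-chain: N, Q.
Acidic residues here: none (0).
Amide-side-chain residues here: N8 (1).
The two groups share no amino acid, so total = 0 + 1 = 1.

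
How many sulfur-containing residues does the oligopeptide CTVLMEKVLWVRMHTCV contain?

Only Cys (C) and Met (M) have a sulfur atom in the side chain.
Matching residues: C1, M5, M13, C16.

4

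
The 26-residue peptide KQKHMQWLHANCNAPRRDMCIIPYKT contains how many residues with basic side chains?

Lysine (K), arginine (R), and histidine (H) have basic, nitrogen-containing side chains.
Matching residues: K1, K3, H4, H9, R16, R17, K25.

7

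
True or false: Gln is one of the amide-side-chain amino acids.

Only N (asparagine) and Q (glutamine) carry a side-chain carboxamide.
Glutamine is in this group.

True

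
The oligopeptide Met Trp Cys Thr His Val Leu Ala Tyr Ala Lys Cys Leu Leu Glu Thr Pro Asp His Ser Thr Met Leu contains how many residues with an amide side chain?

0

Asparagine (N) and glutamine (Q) have uncharged amide side chains.
None of the 23 residues belong to this group.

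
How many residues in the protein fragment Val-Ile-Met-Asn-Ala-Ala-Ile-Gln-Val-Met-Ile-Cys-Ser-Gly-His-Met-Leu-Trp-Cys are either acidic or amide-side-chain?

Acidic: D, E. Amide-side-chain: N, Q.
Acidic residues here: none (0).
Amide-side-chain residues here: Asn4, Gln8 (2).
The two groups share no amino acid, so total = 0 + 2 = 2.

2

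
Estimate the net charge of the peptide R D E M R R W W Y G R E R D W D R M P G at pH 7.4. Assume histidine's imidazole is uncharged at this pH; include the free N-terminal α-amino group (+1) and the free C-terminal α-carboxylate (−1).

Near pH 7.4, K and R contribute +1 each, D and E contribute −1 each, and every other side chain (His included, as stated) is uncharged.
Positive (K, R): R1, R5, R6, R11, R13, R17 → +6.
Negative (D, E): D2, E3, E12, D14, D16 → −5.
The N-terminus (+1) and C-terminus (−1) cancel.
Net charge = (+6) + (−5) = +1.

+1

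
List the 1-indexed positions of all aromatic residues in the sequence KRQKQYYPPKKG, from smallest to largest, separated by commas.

F, W, and Y each carry an aromatic ring on the side chain.
Matching residues: Y6, Y7.

6, 7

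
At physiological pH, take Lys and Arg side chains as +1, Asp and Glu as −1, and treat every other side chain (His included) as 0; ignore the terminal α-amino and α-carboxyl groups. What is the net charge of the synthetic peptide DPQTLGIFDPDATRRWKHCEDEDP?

-4

Positive (K, R): R14, R15, K17 → +3.
Negative (D, E): D1, D9, D11, E20, D21, E22, D23 → −7.
Net charge = (+3) + (−7) = −4.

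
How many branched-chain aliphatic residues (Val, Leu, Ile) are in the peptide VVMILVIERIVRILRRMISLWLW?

Matching residues: V1, V2, I4, L5, V6, I7, I10, V11, I13, L14, I18, L20, L22.

13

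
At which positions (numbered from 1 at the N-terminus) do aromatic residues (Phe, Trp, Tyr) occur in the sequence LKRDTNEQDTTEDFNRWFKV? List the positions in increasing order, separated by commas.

Matching residues: F14, W17, F18.

14, 17, 18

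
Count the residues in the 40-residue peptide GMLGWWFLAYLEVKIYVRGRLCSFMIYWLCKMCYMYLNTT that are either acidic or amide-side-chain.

2

Acidic: D, E. Amide-side-chain: N, Q.
Acidic residues here: E12 (1).
Amide-side-chain residues here: N38 (1).
The two groups share no amino acid, so total = 1 + 1 = 2.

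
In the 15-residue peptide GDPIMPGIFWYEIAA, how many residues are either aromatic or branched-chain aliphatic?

Aromatic: F, W, Y. Branched-chain aliphatic: I, L, V.
Aromatic residues here: F9, W10, Y11 (3).
Branched-chain aliphatic residues here: I4, I8, I13 (3).
The two groups share no amino acid, so total = 3 + 3 = 6.

6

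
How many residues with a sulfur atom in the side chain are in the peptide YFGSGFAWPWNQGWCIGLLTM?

2

Only Cys (C) and Met (M) have a sulfur atom in the side chain.
Matching residues: C15, M21.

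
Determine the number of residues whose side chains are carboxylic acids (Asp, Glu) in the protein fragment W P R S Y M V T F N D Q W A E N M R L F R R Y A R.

2

Matching residues: D11, E15.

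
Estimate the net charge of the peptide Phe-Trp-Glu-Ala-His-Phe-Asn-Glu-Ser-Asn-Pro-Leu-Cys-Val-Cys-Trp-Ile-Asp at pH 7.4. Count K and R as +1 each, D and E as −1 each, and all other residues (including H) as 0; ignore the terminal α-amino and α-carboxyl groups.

Positive (K, R): none → +0.
Negative (D, E): Glu3, Glu8, Asp18 → −3.
Net charge = (+0) + (−3) = −3.

-3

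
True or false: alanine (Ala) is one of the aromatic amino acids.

False

Phenylalanine (F), tryptophan (W), and tyrosine (Y) have aromatic ring side chains.
Alanine is not in this group.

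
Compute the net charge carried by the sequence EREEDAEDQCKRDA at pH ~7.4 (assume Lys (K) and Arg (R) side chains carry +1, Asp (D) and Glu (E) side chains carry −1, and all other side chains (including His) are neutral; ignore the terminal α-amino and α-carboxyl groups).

-4

Positive (K, R): R2, K11, R12 → +3.
Negative (D, E): E1, E3, E4, D5, E7, D8, D13 → −7.
Net charge = (+3) + (−7) = −4.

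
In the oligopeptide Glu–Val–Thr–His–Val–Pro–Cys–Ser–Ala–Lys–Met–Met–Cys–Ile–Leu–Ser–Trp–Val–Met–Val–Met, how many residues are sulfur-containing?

6

Only Cys (C) and Met (M) have a sulfur atom in the side chain.
Matching residues: Cys7, Met11, Met12, Cys13, Met19, Met21.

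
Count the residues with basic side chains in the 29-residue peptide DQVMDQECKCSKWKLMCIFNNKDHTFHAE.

6

K, R, and H are the three residues with basic side chains (ε-amine, guanidinium, and imidazole respectively).
Matching residues: K9, K12, K14, K22, H24, H27.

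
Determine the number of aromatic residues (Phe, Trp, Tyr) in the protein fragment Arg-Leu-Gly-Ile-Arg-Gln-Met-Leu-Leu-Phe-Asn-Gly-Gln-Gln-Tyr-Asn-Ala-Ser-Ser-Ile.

Matching residues: Phe10, Tyr15.

2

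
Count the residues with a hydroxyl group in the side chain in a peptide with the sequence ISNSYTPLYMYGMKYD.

The –OH-bearing residues are Ser, Thr (aliphatic alcohols), and Tyr (phenol).
Matching residues: S2, S4, Y5, T6, Y9, Y11, Y15.

7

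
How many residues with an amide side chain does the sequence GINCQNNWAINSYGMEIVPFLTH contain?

5

Only N (asparagine) and Q (glutamine) carry a side-chain carboxamide.
Matching residues: N3, Q5, N6, N7, N11.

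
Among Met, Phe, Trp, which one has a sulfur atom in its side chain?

Met

Only Cys (C) and Met (M) have a sulfur atom in the side chain.
Of the listed options, only Met belongs to this group.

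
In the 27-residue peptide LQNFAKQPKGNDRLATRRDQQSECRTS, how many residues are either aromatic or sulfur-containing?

Aromatic: F, W, Y. Sulfur-containing: C, M.
Aromatic residues here: F4 (1).
Sulfur-containing residues here: C24 (1).
The two groups share no amino acid, so total = 1 + 1 = 2.

2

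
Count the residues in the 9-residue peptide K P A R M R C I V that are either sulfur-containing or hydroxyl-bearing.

Sulfur-containing: C, M. Hydroxyl-bearing: S, T, Y.
Sulfur-containing residues here: M5, C7 (2).
Hydroxyl-bearing residues here: none (0).
The two groups share no amino acid, so total = 2 + 0 = 2.

2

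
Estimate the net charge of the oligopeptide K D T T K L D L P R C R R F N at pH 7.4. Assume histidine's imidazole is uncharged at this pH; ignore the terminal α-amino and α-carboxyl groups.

+3

At pH ~7.4 the Lys and Arg side chains are protonated (+1), the Asp and Glu side chains are deprotonated (−1), and with His taken as neutral all other side chains carry no charge.
Positive (K, R): K1, K5, R10, R12, R13 → +5.
Negative (D, E): D2, D7 → −2.
Net charge = (+5) + (−2) = +3.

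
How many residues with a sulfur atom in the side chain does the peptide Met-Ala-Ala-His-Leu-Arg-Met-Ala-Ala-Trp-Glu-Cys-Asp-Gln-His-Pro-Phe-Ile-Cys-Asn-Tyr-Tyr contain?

4

Cysteine (C, thiol) and methionine (M, thioether) are the two sulfur-containing amino acids.
Matching residues: Met1, Met7, Cys12, Cys19.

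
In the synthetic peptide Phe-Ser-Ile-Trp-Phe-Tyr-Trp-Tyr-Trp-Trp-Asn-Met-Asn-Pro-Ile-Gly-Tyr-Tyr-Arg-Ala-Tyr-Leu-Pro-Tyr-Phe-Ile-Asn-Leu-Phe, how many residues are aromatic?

14

The aromatic amino acids are Phe (F, benzyl), Trp (W, indole), and Tyr (Y, phenol).
Matching residues: Phe1, Trp4, Phe5, Tyr6, Trp7, Tyr8, Trp9, Trp10, Tyr17, Tyr18, Tyr21, Tyr24, Phe25, Phe29.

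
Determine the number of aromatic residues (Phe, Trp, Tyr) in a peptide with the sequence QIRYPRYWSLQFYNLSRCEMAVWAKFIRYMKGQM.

Matching residues: Y4, Y7, W8, F12, Y13, W23, F26, Y29.

8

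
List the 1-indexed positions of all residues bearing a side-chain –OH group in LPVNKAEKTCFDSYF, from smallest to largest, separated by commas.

The –OH-bearing residues are Ser, Thr (aliphatic alcohols), and Tyr (phenol).
Matching residues: T9, S13, Y14.

9, 13, 14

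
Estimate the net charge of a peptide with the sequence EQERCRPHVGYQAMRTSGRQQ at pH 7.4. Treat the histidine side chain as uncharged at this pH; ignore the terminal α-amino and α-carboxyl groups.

+2

The side chains ionized at physiological pH are Lys/Arg (+1) and Asp/Glu (−1); with His treated as neutral, nothing else contributes.
Positive (K, R): R4, R6, R15, R19 → +4.
Negative (D, E): E1, E3 → −2.
Net charge = (+4) + (−2) = +2.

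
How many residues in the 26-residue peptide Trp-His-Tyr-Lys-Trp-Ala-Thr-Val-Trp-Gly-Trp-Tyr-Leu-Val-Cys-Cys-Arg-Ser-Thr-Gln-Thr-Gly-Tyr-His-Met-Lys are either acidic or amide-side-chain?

1

Acidic: D, E. Amide-side-chain: N, Q.
Acidic residues here: none (0).
Amide-side-chain residues here: Gln20 (1).
The two groups share no amino acid, so total = 0 + 1 = 1.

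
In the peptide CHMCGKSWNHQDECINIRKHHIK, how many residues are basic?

8

Lysine (K), arginine (R), and histidine (H) have basic, nitrogen-containing side chains.
Matching residues: H2, K6, H10, R18, K19, H20, H21, K23.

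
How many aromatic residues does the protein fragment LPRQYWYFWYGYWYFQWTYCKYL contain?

13

The aromatic amino acids are Phe (F, benzyl), Trp (W, indole), and Tyr (Y, phenol).
Matching residues: Y5, W6, Y7, F8, W9, Y10, Y12, W13, Y14, F15, W17, Y19, Y22.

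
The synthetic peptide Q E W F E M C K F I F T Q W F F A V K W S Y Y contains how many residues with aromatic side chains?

10

Phenylalanine (F), tryptophan (W), and tyrosine (Y) have aromatic ring side chains.
Matching residues: W3, F4, F9, F11, W14, F15, F16, W20, Y22, Y23.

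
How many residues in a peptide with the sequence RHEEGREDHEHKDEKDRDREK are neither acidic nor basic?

1

Acidic: D, E. Basic: K, R, H. All other residues are neither.
Matching residues: G5.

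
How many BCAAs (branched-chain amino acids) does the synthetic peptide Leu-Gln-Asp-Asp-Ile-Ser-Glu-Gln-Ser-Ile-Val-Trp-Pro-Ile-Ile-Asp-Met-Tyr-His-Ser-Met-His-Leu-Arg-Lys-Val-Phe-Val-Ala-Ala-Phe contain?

Valine (V), leucine (L), and isoleucine (I) are the branched-chain amino acids.
Matching residues: Leu1, Ile5, Ile10, Val11, Ile14, Ile15, Leu23, Val26, Val28.

9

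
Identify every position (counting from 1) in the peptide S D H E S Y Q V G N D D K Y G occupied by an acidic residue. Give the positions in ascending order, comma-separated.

2, 4, 11, 12

Only D (aspartate) and E (glutamate) carry a side-chain carboxylic acid.
Matching residues: D2, E4, D11, D12.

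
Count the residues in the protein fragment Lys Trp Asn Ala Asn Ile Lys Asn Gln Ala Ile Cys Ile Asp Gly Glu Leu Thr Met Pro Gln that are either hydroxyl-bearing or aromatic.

Hydroxyl-bearing: S, T, Y. Aromatic: F, W, Y.
Hydroxyl-bearing residues here: Thr18 (1).
Aromatic residues here: Trp2 (1).
(Y belongs to both groups, but none appear in this sequence.) Total = 1 + 1 = 2.

2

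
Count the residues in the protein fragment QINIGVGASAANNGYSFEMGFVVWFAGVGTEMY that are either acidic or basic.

2

Acidic: D, E. Basic: H, K, R.
Acidic residues here: E18, E31 (2).
Basic residues here: none (0).
The two groups share no amino acid, so total = 2 + 0 = 2.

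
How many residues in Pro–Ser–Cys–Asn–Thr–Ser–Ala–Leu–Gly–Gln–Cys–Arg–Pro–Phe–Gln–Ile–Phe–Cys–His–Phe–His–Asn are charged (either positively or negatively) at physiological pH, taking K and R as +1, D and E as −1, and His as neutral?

1

Charged side chains at pH ~7.4: K, R (positive); D, E (negative).
Matching residues: Arg12.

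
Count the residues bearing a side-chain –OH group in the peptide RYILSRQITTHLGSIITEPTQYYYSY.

12

S, T, and Y are the three residues with a side-chain hydroxyl.
Matching residues: Y2, S5, T9, T10, S14, T17, T20, Y22, Y23, Y24, S25, Y26.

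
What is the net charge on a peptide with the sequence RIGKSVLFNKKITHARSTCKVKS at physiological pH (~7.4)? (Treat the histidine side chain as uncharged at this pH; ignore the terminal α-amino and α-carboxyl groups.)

+7

The side chains ionized at physiological pH are Lys/Arg (+1) and Asp/Glu (−1); with His treated as neutral, nothing else contributes.
Positive (K, R): R1, K4, K10, K11, R16, K20, K22 → +7.
Negative (D, E): none → −0.
Net charge = (+7) + (−0) = +7.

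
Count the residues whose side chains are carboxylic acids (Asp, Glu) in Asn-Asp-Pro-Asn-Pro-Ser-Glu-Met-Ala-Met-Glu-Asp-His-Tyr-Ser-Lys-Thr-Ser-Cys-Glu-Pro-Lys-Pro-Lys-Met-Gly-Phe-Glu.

Matching residues: Asp2, Glu7, Glu11, Asp12, Glu20, Glu28.

6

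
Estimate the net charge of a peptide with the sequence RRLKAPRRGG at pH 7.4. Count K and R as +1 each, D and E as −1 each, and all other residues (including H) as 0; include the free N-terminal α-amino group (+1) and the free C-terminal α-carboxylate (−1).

+5

Positive (K, R): R1, R2, K4, R7, R8 → +5.
Negative (D, E): none → −0.
The N-terminus (+1) and C-terminus (−1) cancel.
Net charge = (+5) + (−0) = +5.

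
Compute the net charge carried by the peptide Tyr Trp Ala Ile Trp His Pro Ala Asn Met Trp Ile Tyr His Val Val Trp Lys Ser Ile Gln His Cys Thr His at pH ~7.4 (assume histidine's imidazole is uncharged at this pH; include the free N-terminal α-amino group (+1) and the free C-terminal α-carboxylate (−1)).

+1

At pH ~7.4 the Lys and Arg side chains are protonated (+1), the Asp and Glu side chains are deprotonated (−1), and with His taken as neutral all other side chains carry no charge.
Positive (K, R): Lys18 → +1.
Negative (D, E): none → −0.
The N-terminus (+1) and C-terminus (−1) cancel.
Net charge = (+1) + (−0) = +1.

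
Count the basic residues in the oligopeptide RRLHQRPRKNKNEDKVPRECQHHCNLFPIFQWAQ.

The basic amino acids are Lys (K), Arg (R), and His (H).
Matching residues: R1, R2, H4, R6, R8, K9, K11, K15, R18, H22, H23.

11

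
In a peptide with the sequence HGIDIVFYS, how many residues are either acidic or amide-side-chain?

Acidic: D, E. Amide-side-chain: N, Q.
Acidic residues here: D4 (1).
Amide-side-chain residues here: none (0).
The two groups share no amino acid, so total = 1 + 0 = 1.

1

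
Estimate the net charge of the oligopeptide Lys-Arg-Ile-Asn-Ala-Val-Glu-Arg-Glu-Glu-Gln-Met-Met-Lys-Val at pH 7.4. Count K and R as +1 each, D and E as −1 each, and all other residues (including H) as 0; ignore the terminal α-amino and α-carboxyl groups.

Positive (K, R): Lys1, Arg2, Arg8, Lys14 → +4.
Negative (D, E): Glu7, Glu9, Glu10 → −3.
Net charge = (+4) + (−3) = +1.

+1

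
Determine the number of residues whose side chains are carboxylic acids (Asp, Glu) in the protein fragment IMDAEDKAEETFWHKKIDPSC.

6

Matching residues: D3, E5, D6, E9, E10, D18.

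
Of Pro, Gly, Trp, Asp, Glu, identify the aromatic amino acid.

Trp

Phenylalanine (F), tryptophan (W), and tyrosine (Y) have aromatic ring side chains.
Of the listed options, only Trp belongs to this group.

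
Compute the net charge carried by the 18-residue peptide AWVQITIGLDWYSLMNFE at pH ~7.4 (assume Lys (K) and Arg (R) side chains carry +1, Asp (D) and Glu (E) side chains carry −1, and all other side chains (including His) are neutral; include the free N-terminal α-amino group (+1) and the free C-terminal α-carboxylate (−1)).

Positive (K, R): none → +0.
Negative (D, E): D10, E18 → −2.
The N-terminus (+1) and C-terminus (−1) cancel.
Net charge = (+0) + (−2) = −2.

-2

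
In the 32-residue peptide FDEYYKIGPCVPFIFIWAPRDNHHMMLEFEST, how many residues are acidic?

5

Aspartate (D) and glutamate (E) have carboxylic-acid side chains and are the acidic amino acids.
Matching residues: D2, E3, D21, E28, E30.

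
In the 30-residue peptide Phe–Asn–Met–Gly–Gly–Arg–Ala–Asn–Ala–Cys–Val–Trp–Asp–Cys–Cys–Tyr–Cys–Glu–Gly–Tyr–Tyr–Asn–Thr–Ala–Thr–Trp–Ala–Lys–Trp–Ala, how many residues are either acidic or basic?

4

Acidic: D, E. Basic: H, K, R.
Acidic residues here: Asp13, Glu18 (2).
Basic residues here: Arg6, Lys28 (2).
The two groups share no amino acid, so total = 2 + 2 = 4.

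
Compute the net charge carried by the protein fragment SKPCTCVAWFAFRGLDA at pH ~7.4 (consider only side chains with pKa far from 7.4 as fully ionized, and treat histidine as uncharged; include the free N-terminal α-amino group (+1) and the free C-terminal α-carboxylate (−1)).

Near pH 7.4, K and R contribute +1 each, D and E contribute −1 each, and every other side chain (His included, as stated) is uncharged.
Positive (K, R): K2, R13 → +2.
Negative (D, E): D16 → −1.
The N-terminus (+1) and C-terminus (−1) cancel.
Net charge = (+2) + (−1) = +1.

+1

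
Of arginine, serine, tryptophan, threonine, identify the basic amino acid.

arginine

K, R, and H are the three residues with basic side chains (ε-amine, guanidinium, and imidazole respectively).
Of the listed options, only arginine belongs to this group.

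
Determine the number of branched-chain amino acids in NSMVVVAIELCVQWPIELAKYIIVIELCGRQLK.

14

Valine (V), leucine (L), and isoleucine (I) are the branched-chain amino acids.
Matching residues: V4, V5, V6, I8, L10, V12, I16, L18, I22, I23, V24, I25, L27, L32.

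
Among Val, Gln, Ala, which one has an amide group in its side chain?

Only N (asparagine) and Q (glutamine) carry a side-chain carboxamide.
Of the listed options, only Gln belongs to this group.

Gln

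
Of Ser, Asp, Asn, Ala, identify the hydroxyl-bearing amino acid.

Ser

The –OH-bearing residues are Ser, Thr (aliphatic alcohols), and Tyr (phenol).
Of the listed options, only Ser belongs to this group.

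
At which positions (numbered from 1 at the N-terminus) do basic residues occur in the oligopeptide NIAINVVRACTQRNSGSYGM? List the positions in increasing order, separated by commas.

K, R, and H are the three residues with basic side chains (ε-amine, guanidinium, and imidazole respectively).
Matching residues: R8, R13.

8, 13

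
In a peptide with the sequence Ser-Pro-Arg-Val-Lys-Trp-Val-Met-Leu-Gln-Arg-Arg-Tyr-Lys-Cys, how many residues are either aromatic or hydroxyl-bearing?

Aromatic: F, W, Y. Hydroxyl-bearing: S, T, Y.
Aromatic residues here: Trp6, Tyr13 (2).
Hydroxyl-bearing residues here: Ser1, Tyr13 (2).
Y is in both groups, so the 1 Y residue must not be double-counted.
Total = 2 + 2 − 1 = 3.

3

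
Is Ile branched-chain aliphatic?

V, L, and I make up the branched-chain aliphatic group.
Isoleucine is in this group.

Yes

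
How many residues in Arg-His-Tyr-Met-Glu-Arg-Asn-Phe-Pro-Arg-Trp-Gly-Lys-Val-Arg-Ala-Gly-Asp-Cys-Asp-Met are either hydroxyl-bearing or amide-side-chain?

2

Hydroxyl-bearing: S, T, Y. Amide-side-chain: N, Q.
Hydroxyl-bearing residues here: Tyr3 (1).
Amide-side-chain residues here: Asn7 (1).
The two groups share no amino acid, so total = 1 + 1 = 2.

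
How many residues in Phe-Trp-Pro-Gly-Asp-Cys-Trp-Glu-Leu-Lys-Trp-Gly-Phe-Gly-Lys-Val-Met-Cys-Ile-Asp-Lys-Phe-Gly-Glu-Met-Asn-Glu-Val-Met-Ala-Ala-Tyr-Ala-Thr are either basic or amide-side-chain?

4

Basic: H, K, R. Amide-side-chain: N, Q.
Basic residues here: Lys10, Lys15, Lys21 (3).
Amide-side-chain residues here: Asn26 (1).
The two groups share no amino acid, so total = 3 + 1 = 4.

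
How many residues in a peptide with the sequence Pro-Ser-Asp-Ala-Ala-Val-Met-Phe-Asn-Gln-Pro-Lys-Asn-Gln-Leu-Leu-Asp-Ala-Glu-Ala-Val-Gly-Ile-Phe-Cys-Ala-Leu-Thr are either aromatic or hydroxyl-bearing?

4

Aromatic: F, W, Y. Hydroxyl-bearing: S, T, Y.
Aromatic residues here: Phe8, Phe24 (2).
Hydroxyl-bearing residues here: Ser2, Thr28 (2).
(Y belongs to both groups, but none appear in this sequence.) Total = 2 + 2 = 4.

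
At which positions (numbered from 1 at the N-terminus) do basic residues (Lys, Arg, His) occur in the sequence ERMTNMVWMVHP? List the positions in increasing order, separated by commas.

Matching residues: R2, H11.

2, 11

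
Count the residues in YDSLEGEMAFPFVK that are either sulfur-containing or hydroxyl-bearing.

3

Sulfur-containing: C, M. Hydroxyl-bearing: S, T, Y.
Sulfur-containing residues here: M8 (1).
Hydroxyl-bearing residues here: Y1, S3 (2).
The two groups share no amino acid, so total = 1 + 2 = 3.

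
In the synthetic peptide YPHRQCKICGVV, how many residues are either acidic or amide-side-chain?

Acidic: D, E. Amide-side-chain: N, Q.
Acidic residues here: none (0).
Amide-side-chain residues here: Q5 (1).
The two groups share no amino acid, so total = 0 + 1 = 1.

1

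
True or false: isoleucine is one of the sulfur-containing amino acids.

False

The sulfur-bearing residues are cysteine (–SH) and methionine (–S–CH₃).
Isoleucine is not in this group.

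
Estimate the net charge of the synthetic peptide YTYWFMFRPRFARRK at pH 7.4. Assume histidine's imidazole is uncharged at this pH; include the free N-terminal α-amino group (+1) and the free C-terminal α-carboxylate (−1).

+5

At pH ~7.4 the Lys and Arg side chains are protonated (+1), the Asp and Glu side chains are deprotonated (−1), and with His taken as neutral all other side chains carry no charge.
Positive (K, R): R8, R10, R13, R14, K15 → +5.
Negative (D, E): none → −0.
The N-terminus (+1) and C-terminus (−1) cancel.
Net charge = (+5) + (−0) = +5.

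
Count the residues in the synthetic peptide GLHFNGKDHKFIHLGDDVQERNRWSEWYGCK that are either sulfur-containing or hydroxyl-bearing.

3

Sulfur-containing: C, M. Hydroxyl-bearing: S, T, Y.
Sulfur-containing residues here: C30 (1).
Hydroxyl-bearing residues here: S25, Y28 (2).
The two groups share no amino acid, so total = 1 + 2 = 3.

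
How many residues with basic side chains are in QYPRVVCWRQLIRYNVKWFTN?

The basic amino acids are Lys (K), Arg (R), and His (H).
Matching residues: R4, R9, R13, K17.

4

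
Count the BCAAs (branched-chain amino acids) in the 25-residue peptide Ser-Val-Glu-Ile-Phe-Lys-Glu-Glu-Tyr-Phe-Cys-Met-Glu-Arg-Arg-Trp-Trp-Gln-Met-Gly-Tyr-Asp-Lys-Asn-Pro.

The BCAAs are Val, Leu, and Ile — aliphatic side chains with a branch point.
Matching residues: Val2, Ile4.

2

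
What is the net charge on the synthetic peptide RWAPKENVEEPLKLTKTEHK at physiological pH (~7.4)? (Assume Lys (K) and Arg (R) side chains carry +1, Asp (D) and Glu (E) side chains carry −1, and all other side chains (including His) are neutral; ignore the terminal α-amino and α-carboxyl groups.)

+1

Positive (K, R): R1, K5, K13, K16, K20 → +5.
Negative (D, E): E6, E9, E10, E18 → −4.
Net charge = (+5) + (−4) = +1.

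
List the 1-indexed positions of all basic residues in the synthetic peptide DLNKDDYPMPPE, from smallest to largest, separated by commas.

K, R, and H are the three residues with basic side chains (ε-amine, guanidinium, and imidazole respectively).
Matching residues: K4.

4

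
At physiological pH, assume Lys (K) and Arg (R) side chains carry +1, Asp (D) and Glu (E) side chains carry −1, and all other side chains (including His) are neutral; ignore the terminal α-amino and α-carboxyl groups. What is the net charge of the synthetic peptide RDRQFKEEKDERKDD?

-1

Positive (K, R): R1, R3, K6, K9, R12, K13 → +6.
Negative (D, E): D2, E7, E8, D10, E11, D14, D15 → −7.
Net charge = (+6) + (−7) = −1.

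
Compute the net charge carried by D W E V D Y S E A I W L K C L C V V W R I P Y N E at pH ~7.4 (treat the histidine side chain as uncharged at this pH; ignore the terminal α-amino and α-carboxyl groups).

At pH ~7.4 the Lys and Arg side chains are protonated (+1), the Asp and Glu side chains are deprotonated (−1), and with His taken as neutral all other side chains carry no charge.
Positive (K, R): K13, R20 → +2.
Negative (D, E): D1, E3, D5, E8, E25 → −5.
Net charge = (+2) + (−5) = −3.

-3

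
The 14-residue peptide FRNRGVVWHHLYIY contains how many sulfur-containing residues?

0

Cysteine (C, thiol) and methionine (M, thioether) are the two sulfur-containing amino acids.
None of the 14 residues belong to this group.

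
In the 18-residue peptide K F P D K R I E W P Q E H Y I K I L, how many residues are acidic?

The acidic residues are Asp (D) and Glu (E), whose side chains end in a carboxylate group.
Matching residues: D4, E8, E12.

3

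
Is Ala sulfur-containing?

No

Cysteine (C, thiol) and methionine (M, thioether) are the two sulfur-containing amino acids.
Alanine is not in this group.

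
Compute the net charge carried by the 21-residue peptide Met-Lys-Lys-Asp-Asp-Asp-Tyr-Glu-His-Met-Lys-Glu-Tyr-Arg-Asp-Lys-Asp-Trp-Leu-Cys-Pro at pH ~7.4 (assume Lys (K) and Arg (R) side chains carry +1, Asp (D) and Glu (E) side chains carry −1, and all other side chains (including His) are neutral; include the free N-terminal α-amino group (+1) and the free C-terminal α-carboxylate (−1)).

Positive (K, R): Lys2, Lys3, Lys11, Arg14, Lys16 → +5.
Negative (D, E): Asp4, Asp5, Asp6, Glu8, Glu12, Asp15, Asp17 → −7.
The N-terminus (+1) and C-terminus (−1) cancel.
Net charge = (+5) + (−7) = −2.

-2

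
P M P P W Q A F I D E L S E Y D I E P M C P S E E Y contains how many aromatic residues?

The aromatic amino acids are Phe (F, benzyl), Trp (W, indole), and Tyr (Y, phenol).
Matching residues: W5, F8, Y15, Y26.

4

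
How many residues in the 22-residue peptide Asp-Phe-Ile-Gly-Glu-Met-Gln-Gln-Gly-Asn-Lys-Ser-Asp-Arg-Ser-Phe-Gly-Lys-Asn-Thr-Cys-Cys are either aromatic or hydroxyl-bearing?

5

Aromatic: F, W, Y. Hydroxyl-bearing: S, T, Y.
Aromatic residues here: Phe2, Phe16 (2).
Hydroxyl-bearing residues here: Ser12, Ser15, Thr20 (3).
(Y belongs to both groups, but none appear in this sequence.) Total = 2 + 3 = 5.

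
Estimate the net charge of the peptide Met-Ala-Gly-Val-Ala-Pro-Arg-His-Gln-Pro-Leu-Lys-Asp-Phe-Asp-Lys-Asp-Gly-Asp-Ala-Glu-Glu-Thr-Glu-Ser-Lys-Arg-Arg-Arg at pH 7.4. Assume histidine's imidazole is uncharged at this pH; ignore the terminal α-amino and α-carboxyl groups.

0

The side chains ionized at physiological pH are Lys/Arg (+1) and Asp/Glu (−1); with His treated as neutral, nothing else contributes.
Positive (K, R): Arg7, Lys12, Lys16, Lys26, Arg27, Arg28, Arg29 → +7.
Negative (D, E): Asp13, Asp15, Asp17, Asp19, Glu21, Glu22, Glu24 → −7.
Net charge = (+7) + (−7) = 0.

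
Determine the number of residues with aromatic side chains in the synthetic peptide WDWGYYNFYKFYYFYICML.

F, W, and Y each carry an aromatic ring on the side chain.
Matching residues: W1, W3, Y5, Y6, F8, Y9, F11, Y12, Y13, F14, Y15.

11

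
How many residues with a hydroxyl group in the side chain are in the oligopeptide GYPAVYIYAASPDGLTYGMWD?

6

The –OH-bearing residues are Ser, Thr (aliphatic alcohols), and Tyr (phenol).
Matching residues: Y2, Y6, Y8, S11, T16, Y17.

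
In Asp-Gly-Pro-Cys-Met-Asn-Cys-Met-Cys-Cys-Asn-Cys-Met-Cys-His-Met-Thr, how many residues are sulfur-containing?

10

Only Cys (C) and Met (M) have a sulfur atom in the side chain.
Matching residues: Cys4, Met5, Cys7, Met8, Cys9, Cys10, Cys12, Met13, Cys14, Met16.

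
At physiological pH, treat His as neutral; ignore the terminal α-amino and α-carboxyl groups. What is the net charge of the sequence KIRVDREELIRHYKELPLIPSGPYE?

Near pH 7.4, K and R contribute +1 each, D and E contribute −1 each, and every other side chain (His included, as stated) is uncharged.
Positive (K, R): K1, R3, R6, R11, K14 → +5.
Negative (D, E): D5, E7, E8, E15, E25 → −5.
Net charge = (+5) + (−5) = 0.

0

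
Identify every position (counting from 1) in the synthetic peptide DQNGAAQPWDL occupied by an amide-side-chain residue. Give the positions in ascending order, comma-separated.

Only N (asparagine) and Q (glutamine) carry a side-chain carboxamide.
Matching residues: Q2, N3, Q7.

2, 3, 7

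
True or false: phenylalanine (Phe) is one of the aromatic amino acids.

The aromatic amino acids are Phe (F, benzyl), Trp (W, indole), and Tyr (Y, phenol).
Phenylalanine is in this group.

True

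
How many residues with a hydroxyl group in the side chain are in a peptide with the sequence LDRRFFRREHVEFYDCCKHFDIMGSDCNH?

The –OH-bearing residues are Ser, Thr (aliphatic alcohols), and Tyr (phenol).
Matching residues: Y14, S25.

2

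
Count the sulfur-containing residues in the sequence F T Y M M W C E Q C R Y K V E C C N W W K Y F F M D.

Cysteine (C, thiol) and methionine (M, thioether) are the two sulfur-containing amino acids.
Matching residues: M4, M5, C7, C10, C16, C17, M25.

7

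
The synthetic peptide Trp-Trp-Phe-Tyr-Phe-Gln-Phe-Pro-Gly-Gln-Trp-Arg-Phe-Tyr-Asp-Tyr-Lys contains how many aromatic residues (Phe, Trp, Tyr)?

10

Matching residues: Trp1, Trp2, Phe3, Tyr4, Phe5, Phe7, Trp11, Phe13, Tyr14, Tyr16.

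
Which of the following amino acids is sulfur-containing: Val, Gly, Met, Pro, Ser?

Only Cys (C) and Met (M) have a sulfur atom in the side chain.
Of the listed options, only Met belongs to this group.

Met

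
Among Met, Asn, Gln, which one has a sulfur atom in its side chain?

Met

Cysteine (C, thiol) and methionine (M, thioether) are the two sulfur-containing amino acids.
Of the listed options, only Met belongs to this group.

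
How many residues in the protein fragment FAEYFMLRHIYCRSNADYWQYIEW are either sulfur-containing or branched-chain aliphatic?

5

Sulfur-containing: C, M. Branched-chain aliphatic: I, L, V.
Sulfur-containing residues here: M6, C12 (2).
Branched-chain aliphatic residues here: L7, I10, I22 (3).
The two groups share no amino acid, so total = 2 + 3 = 5.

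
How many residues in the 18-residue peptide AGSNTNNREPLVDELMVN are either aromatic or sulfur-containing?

1

Aromatic: F, W, Y. Sulfur-containing: C, M.
Aromatic residues here: none (0).
Sulfur-containing residues here: M16 (1).
The two groups share no amino acid, so total = 0 + 1 = 1.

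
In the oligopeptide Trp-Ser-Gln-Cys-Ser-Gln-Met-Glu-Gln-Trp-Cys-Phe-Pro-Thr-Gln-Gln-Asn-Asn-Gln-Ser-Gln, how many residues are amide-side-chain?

9

Asparagine (N) and glutamine (Q) have uncharged amide side chains.
Matching residues: Gln3, Gln6, Gln9, Gln15, Gln16, Asn17, Asn18, Gln19, Gln21.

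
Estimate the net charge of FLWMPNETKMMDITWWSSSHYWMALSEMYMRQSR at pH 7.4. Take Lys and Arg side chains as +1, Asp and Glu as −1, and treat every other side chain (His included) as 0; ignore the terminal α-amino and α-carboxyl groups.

Positive (K, R): K9, R31, R34 → +3.
Negative (D, E): E7, D12, E27 → −3.
Net charge = (+3) + (−3) = 0.

0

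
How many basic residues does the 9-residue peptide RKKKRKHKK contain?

K, R, and H are the three residues with basic side chains (ε-amine, guanidinium, and imidazole respectively).
Matching residues: R1, K2, K3, K4, R5, K6, H7, K8, K9.

9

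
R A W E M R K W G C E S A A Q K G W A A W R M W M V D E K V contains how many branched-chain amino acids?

The BCAAs are Val, Leu, and Ile — aliphatic side chains with a branch point.
Matching residues: V26, V30.

2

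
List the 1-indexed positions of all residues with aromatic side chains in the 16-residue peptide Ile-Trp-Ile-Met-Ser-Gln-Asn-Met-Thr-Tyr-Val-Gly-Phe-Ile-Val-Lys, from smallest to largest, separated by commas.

Phenylalanine (F), tryptophan (W), and tyrosine (Y) have aromatic ring side chains.
Matching residues: Trp2, Tyr10, Phe13.

2, 10, 13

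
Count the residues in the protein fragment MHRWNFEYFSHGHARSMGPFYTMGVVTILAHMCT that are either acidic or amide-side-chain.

Acidic: D, E. Amide-side-chain: N, Q.
Acidic residues here: E7 (1).
Amide-side-chain residues here: N5 (1).
The two groups share no amino acid, so total = 1 + 1 = 2.

2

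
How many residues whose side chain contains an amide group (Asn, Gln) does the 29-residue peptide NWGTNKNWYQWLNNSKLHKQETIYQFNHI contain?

Matching residues: N1, N5, N7, Q10, N13, N14, Q20, Q25, N27.

9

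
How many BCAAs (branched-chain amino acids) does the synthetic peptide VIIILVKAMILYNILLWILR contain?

13

The BCAAs are Val, Leu, and Ile — aliphatic side chains with a branch point.
Matching residues: V1, I2, I3, I4, L5, V6, I10, L11, I14, L15, L16, I18, L19.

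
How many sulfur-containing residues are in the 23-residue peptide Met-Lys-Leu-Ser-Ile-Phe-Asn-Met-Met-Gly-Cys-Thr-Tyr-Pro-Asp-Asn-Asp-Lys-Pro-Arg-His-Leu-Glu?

4

The sulfur-bearing residues are cysteine (–SH) and methionine (–S–CH₃).
Matching residues: Met1, Met8, Met9, Cys11.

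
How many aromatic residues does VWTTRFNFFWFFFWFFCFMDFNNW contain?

14

Phenylalanine (F), tryptophan (W), and tyrosine (Y) have aromatic ring side chains.
Matching residues: W2, F6, F8, F9, W10, F11, F12, F13, W14, F15, F16, F18, F21, W24.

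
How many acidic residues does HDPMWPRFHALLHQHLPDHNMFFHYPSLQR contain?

2

Only D (aspartate) and E (glutamate) carry a side-chain carboxylic acid.
Matching residues: D2, D18.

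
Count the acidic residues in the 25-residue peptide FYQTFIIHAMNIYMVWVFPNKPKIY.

Aspartate (D) and glutamate (E) have carboxylic-acid side chains and are the acidic amino acids.
None of the 25 residues belong to this group.

0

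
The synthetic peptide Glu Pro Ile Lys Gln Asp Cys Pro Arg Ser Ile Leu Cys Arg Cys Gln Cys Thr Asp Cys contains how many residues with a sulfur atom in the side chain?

5

Cysteine (C, thiol) and methionine (M, thioether) are the two sulfur-containing amino acids.
Matching residues: Cys7, Cys13, Cys15, Cys17, Cys20.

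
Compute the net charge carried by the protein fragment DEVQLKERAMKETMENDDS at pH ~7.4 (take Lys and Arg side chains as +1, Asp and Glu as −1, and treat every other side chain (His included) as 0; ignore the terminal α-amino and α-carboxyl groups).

-4

Positive (K, R): K6, R8, K11 → +3.
Negative (D, E): D1, E2, E7, E12, E15, D17, D18 → −7.
Net charge = (+3) + (−7) = −4.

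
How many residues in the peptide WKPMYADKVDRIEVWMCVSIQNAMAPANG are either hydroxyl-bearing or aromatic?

4

Hydroxyl-bearing: S, T, Y. Aromatic: F, W, Y.
Hydroxyl-bearing residues here: Y5, S19 (2).
Aromatic residues here: W1, Y5, W15 (3).
Y is in both groups, so the 1 Y residue must not be double-counted.
Total = 2 + 3 − 1 = 4.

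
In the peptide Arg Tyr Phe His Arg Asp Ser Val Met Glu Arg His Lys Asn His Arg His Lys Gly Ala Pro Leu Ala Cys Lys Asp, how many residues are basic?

Lysine (K), arginine (R), and histidine (H) have basic, nitrogen-containing side chains.
Matching residues: Arg1, His4, Arg5, Arg11, His12, Lys13, His15, Arg16, His17, Lys18, Lys25.

11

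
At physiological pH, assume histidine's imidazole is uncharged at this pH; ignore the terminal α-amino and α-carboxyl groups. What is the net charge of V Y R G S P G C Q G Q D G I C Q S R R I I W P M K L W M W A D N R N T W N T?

The side chains ionized at physiological pH are Lys/Arg (+1) and Asp/Glu (−1); with His treated as neutral, nothing else contributes.
Positive (K, R): R3, R18, R19, K25, R33 → +5.
Negative (D, E): D12, D31 → −2.
Net charge = (+5) + (−2) = +3.

+3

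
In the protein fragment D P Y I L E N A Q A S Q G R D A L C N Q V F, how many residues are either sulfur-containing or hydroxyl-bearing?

Sulfur-containing: C, M. Hydroxyl-bearing: S, T, Y.
Sulfur-containing residues here: C18 (1).
Hydroxyl-bearing residues here: Y3, S11 (2).
The two groups share no amino acid, so total = 1 + 2 = 3.

3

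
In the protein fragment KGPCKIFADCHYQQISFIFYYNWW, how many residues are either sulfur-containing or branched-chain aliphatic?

Sulfur-containing: C, M. Branched-chain aliphatic: I, L, V.
Sulfur-containing residues here: C4, C10 (2).
Branched-chain aliphatic residues here: I6, I15, I18 (3).
The two groups share no amino acid, so total = 2 + 3 = 5.

5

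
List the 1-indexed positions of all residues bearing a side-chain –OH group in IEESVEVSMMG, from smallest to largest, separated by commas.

Serine (S), threonine (T), and tyrosine (Y) each carry a hydroxyl group on the side chain.
Matching residues: S4, S8.

4, 8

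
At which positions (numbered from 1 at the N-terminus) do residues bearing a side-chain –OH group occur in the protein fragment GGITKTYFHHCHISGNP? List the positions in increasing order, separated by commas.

4, 6, 7, 14

Serine (S), threonine (T), and tyrosine (Y) each carry a hydroxyl group on the side chain.
Matching residues: T4, T6, Y7, S14.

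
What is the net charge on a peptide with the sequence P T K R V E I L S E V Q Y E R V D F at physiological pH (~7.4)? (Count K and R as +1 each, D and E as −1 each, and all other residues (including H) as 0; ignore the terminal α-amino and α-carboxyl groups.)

-1

Positive (K, R): K3, R4, R15 → +3.
Negative (D, E): E6, E10, E14, D17 → −4.
Net charge = (+3) + (−4) = −1.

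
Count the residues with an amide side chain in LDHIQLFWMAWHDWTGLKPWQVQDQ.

4

Asparagine (N) and glutamine (Q) have uncharged amide side chains.
Matching residues: Q5, Q21, Q23, Q25.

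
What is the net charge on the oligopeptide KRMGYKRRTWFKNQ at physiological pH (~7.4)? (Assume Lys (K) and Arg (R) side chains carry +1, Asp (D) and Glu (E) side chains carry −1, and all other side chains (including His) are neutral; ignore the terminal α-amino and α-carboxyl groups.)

+6

Positive (K, R): K1, R2, K6, R7, R8, K12 → +6.
Negative (D, E): none → −0.
Net charge = (+6) + (−0) = +6.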